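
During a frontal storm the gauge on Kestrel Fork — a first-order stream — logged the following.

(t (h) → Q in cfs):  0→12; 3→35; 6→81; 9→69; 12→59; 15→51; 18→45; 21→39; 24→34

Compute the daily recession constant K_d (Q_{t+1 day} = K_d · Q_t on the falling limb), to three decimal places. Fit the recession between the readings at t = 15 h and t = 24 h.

K_d ≈ 0.339

Between t = 15 h and t = 24 h the flow falls from 51 to 34 cfs over 3×3 h = 9 h.
Per-interval ratio K = (34/51)^(1/3) = 0.8736; K_d = K^(24/3) = 0.339.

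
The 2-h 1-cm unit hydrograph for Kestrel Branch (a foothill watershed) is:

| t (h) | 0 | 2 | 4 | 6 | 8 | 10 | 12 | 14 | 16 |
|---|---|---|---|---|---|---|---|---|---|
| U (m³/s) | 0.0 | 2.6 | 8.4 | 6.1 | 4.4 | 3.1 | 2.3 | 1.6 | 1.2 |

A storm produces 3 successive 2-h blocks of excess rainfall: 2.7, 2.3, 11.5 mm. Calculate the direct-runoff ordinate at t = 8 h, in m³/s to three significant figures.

Q ≈ 12.3 m³/s

By discrete convolution, Q_j = Σ (P_i / 10 mm) · U_{j−i}.
At t = 8 h (j=4): Q = (2.7/10)·4.4 + (2.3/10)·6.1 + (11.5/10)·8.4 = 12.3 m³/s.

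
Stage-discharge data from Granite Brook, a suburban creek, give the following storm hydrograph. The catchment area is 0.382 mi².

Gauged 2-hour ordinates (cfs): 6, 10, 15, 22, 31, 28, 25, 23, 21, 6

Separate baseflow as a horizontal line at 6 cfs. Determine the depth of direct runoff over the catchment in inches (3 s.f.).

d ≈ 1.03 in

Direct runoff: 0.0, 4.0, 9.0, 16.0, 25.0, 22.0, 19.0, 17.0, 15.0, 0.0 cfs; ΣQ_DR = 127.0 cfs.
V = ΣQ_DR · Δt = 127.0 × 7200 s = 9.144 × 10^5 ft³.
Over A = 0.382 mi², depth = V / A = 1.03 in.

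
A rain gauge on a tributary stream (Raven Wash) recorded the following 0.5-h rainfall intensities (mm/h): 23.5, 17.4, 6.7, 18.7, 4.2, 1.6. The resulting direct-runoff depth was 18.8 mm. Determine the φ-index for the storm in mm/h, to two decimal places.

φ ≈ 7.33 mm/h

Only the 3 blocks with intensity above φ contribute runoff: 23.5, 17.4, 18.7 mm/h.
Σ(I−φ)·Δt = d  ⇒  (23.5+17.4+18.7 − 3φ)·0.5 = 18.8
φ = (59.60 − 18.8/0.5) / 3 = 7.33 mm/h.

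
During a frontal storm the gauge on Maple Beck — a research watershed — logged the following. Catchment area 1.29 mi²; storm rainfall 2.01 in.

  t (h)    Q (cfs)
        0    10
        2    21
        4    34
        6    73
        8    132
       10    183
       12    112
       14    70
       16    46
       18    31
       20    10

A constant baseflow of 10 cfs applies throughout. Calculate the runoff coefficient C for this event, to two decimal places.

C ≈ 0.73

ΣQ_DR = 612.0 cfs; V = ΣQ_DR·Δt = 4.406 × 10^6 ft³.
Runoff depth d = V / A = 1.470 in.
C = d / P = 1.470 / 2.01 = 0.73.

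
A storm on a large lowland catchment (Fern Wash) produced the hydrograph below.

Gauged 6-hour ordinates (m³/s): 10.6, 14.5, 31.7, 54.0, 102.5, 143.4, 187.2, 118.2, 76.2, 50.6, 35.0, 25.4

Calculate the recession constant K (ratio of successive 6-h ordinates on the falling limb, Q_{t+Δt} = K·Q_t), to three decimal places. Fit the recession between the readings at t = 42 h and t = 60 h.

Using the recession-limb readings at t = 42 h and t = 60 h: Q falls from 118.2 to 35.0 m³/s over 3 intervals.
K = (Q₂/Q₁)^(1/3) = (35.0/118.2)^(1/3) = 0.667.

K ≈ 0.667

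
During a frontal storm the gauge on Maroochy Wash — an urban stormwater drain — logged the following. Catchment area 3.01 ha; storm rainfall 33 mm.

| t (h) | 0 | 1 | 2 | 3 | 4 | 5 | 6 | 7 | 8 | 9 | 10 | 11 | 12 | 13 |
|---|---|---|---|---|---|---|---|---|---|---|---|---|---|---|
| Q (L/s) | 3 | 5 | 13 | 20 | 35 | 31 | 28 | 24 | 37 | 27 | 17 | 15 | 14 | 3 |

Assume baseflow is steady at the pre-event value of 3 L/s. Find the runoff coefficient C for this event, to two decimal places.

C ≈ 0.83

ΣQ_DR = 230.0 L/s; V = ΣQ_DR·Δt = 8.280 × 10^5 L.
Runoff depth d = V / A = 27.51 mm.
C = d / P = 27.51 / 33 = 0.83.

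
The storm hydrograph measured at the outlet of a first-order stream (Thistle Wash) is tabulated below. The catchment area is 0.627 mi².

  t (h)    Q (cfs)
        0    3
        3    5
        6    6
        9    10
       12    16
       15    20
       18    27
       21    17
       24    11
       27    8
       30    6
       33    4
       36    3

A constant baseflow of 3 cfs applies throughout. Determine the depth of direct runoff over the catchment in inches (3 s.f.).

d ≈ 0.719 in

Direct runoff: 0.0, 2.0, 3.0, 7.0, 13.0, 17.0, 24.0, 14.0, 8.0, 5.0, 3.0, 1.0, 0.0 cfs; ΣQ_DR = 97.00 cfs.
V = ΣQ_DR · Δt = 97.00 × 10800 s = 1.048 × 10^6 ft³.
Over A = 0.627 mi², depth = V / A = 0.719 in.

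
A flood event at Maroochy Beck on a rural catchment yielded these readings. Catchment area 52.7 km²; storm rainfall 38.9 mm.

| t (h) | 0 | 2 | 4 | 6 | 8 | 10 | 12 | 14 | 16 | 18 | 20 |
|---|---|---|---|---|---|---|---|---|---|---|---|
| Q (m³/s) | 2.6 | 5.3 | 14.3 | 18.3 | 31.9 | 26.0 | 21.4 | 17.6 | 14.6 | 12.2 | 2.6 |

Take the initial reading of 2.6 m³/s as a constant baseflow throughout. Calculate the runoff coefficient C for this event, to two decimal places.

C ≈ 0.49

ΣQ_DR = 138.2 m³/s; V = ΣQ_DR·Δt = 9.950 × 10^5 m³.
Runoff depth d = V / A = 18.88 mm.
C = d / P = 18.88 / 38.9 = 0.49.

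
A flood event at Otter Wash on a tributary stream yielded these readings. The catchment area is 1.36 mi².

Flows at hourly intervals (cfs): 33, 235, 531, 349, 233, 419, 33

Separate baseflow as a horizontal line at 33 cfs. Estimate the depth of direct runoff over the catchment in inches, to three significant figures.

d ≈ 1.83 in

Direct runoff: 0.0, 202.0, 498.0, 316.0, 200.0, 386.0, 0.0 cfs; ΣQ_DR = 1602 cfs.
V = ΣQ_DR · Δt = 1602 × 3600 s = 5.767 × 10^6 ft³.
Over A = 1.36 mi², depth = V / A = 1.83 in.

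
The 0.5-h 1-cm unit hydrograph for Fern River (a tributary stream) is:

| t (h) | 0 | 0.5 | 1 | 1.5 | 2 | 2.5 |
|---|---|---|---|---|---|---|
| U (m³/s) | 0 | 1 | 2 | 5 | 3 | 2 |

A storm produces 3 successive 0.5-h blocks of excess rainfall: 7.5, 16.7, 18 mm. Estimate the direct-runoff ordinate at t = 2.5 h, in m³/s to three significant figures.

Q ≈ 15.5 m³/s

By discrete convolution, Q_j = Σ (P_i / 10 mm) · U_{j−i}.
At t = 2.5 h (j=5): Q = (7.5/10)·2 + (16.7/10)·3 + (18/10)·5 = 15.5 m³/s.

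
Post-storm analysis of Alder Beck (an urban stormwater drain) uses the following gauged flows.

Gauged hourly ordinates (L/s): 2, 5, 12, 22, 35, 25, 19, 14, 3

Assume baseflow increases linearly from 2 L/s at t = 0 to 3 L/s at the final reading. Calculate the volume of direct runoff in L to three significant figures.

V ≈ 4.12 × 10^5 L

Direct-runoff ordinates (Q − Q_b): 0.00, 2.88, 9.75, 19.62, 32.50, 22.38, 16.25, 11.12, 0.00 L/s.
ΣQ_DR = 114.5 L/s.
With Δt = 1 h = 3600 s, V = ΣQ_DR · Δt = 114.5 × 3600 = 4.12 × 10^5 L.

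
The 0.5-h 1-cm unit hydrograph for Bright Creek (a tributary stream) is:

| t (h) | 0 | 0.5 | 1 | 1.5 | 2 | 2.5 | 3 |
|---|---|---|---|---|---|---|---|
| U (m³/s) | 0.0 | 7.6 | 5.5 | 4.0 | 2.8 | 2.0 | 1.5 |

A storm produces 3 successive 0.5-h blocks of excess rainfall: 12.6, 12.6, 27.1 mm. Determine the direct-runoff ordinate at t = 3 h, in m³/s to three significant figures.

By discrete convolution, Q_j = Σ (P_i / 10 mm) · U_{j−i}.
At t = 3 h (j=6): Q = (12.6/10)·1.5 + (12.6/10)·2.0 + (27.1/10)·2.8 = 12.0 m³/s.

Q ≈ 12.0 m³/s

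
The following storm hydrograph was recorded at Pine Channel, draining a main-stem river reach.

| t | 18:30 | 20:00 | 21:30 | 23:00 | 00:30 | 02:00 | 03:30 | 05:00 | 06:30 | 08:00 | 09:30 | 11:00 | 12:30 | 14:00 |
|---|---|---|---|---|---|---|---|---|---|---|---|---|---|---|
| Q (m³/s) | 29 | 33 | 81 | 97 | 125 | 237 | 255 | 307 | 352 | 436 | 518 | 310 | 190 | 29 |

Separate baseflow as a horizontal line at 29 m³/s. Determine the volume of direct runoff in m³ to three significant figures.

V ≈ 1.40 × 10^7 m³

Direct-runoff ordinates (Q − Q_b): 0.0, 4.0, 52.0, 68.0, 96.0, 208.0, 226.0, 278.0, 323.0, 407.0, 489.0, 281.0, 161.0, 0.0 m³/s.
ΣQ_DR = 2593 m³/s.
With Δt = 1.5 h = 5400 s, V = ΣQ_DR · Δt = 2593 × 5400 = 1.40 × 10^7 m³.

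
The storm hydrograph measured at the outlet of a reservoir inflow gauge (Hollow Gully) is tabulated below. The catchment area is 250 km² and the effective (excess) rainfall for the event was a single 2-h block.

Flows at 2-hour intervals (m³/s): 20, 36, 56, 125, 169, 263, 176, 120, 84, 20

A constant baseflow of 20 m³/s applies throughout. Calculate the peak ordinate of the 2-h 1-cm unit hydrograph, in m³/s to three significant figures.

U_p ≈ 97.1 m³/s

Direct runoff: 0.0, 16.0, 36.0, 105.0, 149.0, 243.0, 156.0, 100.0, 64.0, 0.0 m³/s; ΣQ_DR = 869.0 m³/s, peak = 243.0 m³/s.
Runoff depth d = ΣQ_DR·Δt / A = 869.0 × 7200 / (250 km²) = 25.03 mm.
The 1-cm UH is the DRH scaled by (10 mm)/d, so U_p = 243.0 × 10/25.03 = 97.1 m³/s.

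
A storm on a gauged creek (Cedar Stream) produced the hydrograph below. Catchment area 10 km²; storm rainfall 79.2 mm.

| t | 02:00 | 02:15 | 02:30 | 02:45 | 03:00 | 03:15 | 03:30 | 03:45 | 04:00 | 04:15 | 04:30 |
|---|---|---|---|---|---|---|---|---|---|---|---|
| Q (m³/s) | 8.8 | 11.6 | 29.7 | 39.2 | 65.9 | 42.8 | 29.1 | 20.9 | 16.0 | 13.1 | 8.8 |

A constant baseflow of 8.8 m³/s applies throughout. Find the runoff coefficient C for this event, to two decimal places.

ΣQ_DR = 189.1 m³/s; V = ΣQ_DR·Δt = 1.702 × 10^5 m³.
Runoff depth d = V / A = 17.02 mm.
C = d / P = 17.02 / 79.2 = 0.21.

C ≈ 0.21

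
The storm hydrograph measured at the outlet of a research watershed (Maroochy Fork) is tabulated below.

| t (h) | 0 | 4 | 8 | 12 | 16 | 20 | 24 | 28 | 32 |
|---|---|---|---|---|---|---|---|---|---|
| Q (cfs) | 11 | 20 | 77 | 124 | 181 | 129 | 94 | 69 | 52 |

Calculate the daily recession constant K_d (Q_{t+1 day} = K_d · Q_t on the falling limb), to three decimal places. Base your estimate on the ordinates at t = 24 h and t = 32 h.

K_d ≈ 0.169

Between t = 24 h and t = 32 h the flow falls from 94 to 52 cfs over 2×4 h = 8 h.
Per-interval ratio K = (52/94)^(1/2) = 0.7438; K_d = K^(24/4) = 0.169.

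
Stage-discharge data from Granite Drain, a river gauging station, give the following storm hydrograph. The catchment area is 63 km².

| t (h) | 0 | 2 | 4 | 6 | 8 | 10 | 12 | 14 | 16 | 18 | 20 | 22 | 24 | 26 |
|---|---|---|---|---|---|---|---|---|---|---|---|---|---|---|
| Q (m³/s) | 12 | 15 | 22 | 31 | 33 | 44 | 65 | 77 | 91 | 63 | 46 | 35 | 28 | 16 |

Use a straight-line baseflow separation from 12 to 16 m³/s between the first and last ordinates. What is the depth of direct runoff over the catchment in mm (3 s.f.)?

Direct runoff: 0.00, 2.69, 9.38, 18.08, 19.77, 30.46, 51.15, 62.85, 76.54, 48.23, 30.92, 19.62, 12.31, 0.00 m³/s; ΣQ_DR = 382.0 m³/s.
V = ΣQ_DR · Δt = 382.0 × 7200 s = 2.750 × 10^6 m³.
Over A = 63 km², depth = V / A = 43.7 mm.

d ≈ 43.7 mm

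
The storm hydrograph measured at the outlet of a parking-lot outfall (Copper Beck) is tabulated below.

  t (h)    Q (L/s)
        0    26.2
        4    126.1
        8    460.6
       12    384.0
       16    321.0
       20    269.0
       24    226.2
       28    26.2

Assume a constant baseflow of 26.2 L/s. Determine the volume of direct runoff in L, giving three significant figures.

Direct-runoff ordinates (Q − Q_b): 0.0, 99.9, 434.4, 357.8, 294.8, 242.8, 200.0, 0.0 L/s.
ΣQ_DR = 1630 L/s.
With Δt = 4 h = 14400 s, V = ΣQ_DR · Δt = 1630 × 14400 = 2.35 × 10^7 L.

V ≈ 2.35 × 10^7 L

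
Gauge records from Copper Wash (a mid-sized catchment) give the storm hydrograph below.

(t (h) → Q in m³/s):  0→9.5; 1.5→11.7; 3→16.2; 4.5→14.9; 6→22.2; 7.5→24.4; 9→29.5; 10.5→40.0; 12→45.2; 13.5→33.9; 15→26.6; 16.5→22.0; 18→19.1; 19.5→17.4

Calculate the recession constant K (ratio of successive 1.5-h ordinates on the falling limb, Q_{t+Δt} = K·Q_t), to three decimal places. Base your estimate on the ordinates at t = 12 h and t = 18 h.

Using the recession-limb readings at t = 12 h and t = 18 h: Q falls from 45.2 to 19.1 m³/s over 4 intervals.
K = (Q₂/Q₁)^(1/4) = (19.1/45.2)^(1/4) = 0.806.

K ≈ 0.806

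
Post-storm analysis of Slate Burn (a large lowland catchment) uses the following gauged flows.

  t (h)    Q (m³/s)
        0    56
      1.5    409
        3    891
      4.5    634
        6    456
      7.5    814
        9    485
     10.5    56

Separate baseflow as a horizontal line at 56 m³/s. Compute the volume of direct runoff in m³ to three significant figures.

Direct-runoff ordinates (Q − Q_b): 0.0, 353.0, 835.0, 578.0, 400.0, 758.0, 429.0, 0.0 m³/s.
ΣQ_DR = 3353 m³/s.
With Δt = 1.5 h = 5400 s, V = ΣQ_DR · Δt = 3353 × 5400 = 1.81 × 10^7 m³.

V ≈ 1.81 × 10^7 m³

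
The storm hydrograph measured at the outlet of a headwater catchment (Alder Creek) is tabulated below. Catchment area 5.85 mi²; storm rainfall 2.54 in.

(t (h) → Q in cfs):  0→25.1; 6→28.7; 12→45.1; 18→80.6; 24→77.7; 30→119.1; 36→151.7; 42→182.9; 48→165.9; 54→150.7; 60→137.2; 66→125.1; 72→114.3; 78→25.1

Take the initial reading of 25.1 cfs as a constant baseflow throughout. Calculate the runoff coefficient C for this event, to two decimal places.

C ≈ 0.67

ΣQ_DR = 1078 cfs; V = ΣQ_DR·Δt = 2.328 × 10^7 ft³.
Runoff depth d = V / A = 1.713 in.
C = d / P = 1.713 / 2.54 = 0.67.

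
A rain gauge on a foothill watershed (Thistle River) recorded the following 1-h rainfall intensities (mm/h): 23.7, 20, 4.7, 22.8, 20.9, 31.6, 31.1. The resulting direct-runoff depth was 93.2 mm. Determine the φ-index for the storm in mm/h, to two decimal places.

Only the 6 blocks with intensity above φ contribute runoff: 23.7, 20, 22.8, 20.9, 31.6, 31.1 mm/h.
Σ(I−φ)·Δt = d  ⇒  (23.7+20+22.8+20.9+31.6+31.1 − 6φ)·1 = 93.2
φ = (150.1 − 93.2/1) / 6 = 9.48 mm/h.

φ ≈ 9.48 mm/h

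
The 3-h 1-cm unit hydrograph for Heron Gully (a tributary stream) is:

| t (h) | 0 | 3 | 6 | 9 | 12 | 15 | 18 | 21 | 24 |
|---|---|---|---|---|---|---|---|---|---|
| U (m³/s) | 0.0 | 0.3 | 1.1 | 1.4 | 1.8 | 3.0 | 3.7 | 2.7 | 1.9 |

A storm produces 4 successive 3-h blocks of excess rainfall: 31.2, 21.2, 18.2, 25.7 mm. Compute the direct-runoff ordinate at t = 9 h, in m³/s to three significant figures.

Q ≈ 7.25 m³/s

By discrete convolution, Q_j = Σ (P_i / 10 mm) · U_{j−i}.
At t = 9 h (j=3): Q = (31.2/10)·1.4 + (21.2/10)·1.1 + (18.2/10)·0.3 + (25.7/10)·0.0 = 7.25 m³/s.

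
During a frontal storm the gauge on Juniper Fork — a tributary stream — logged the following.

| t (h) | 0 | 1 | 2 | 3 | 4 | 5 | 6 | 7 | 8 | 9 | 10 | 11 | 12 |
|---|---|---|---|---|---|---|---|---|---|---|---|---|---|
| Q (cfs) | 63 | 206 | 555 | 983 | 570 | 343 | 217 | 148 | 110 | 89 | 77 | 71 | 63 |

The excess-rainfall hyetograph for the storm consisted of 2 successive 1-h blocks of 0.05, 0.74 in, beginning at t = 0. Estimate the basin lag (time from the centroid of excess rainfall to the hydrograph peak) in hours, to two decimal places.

Centroid of excess rainfall: t_c = Σ P_i·t̄_i / ΣP_i = 1.4367 h (block centres at 0.5, 1.5 h).
Hydrograph peak occurs at t = 3 h, so basin lag t_L = 3 − 1.4367 = 1.56 h.

t_L ≈ 1.56 h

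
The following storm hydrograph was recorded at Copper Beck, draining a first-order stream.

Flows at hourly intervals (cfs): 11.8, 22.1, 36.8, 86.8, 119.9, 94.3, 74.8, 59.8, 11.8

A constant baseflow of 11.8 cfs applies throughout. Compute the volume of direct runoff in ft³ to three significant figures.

Direct-runoff ordinates (Q − Q_b): 0.0, 10.3, 25.0, 75.0, 108.1, 82.5, 63.0, 48.0, 0.0 cfs.
ΣQ_DR = 411.9 cfs.
With Δt = 1 h = 3600 s, V = ΣQ_DR · Δt = 411.9 × 3600 = 1.48 × 10^6 ft³.

V ≈ 1.48 × 10^6 ft³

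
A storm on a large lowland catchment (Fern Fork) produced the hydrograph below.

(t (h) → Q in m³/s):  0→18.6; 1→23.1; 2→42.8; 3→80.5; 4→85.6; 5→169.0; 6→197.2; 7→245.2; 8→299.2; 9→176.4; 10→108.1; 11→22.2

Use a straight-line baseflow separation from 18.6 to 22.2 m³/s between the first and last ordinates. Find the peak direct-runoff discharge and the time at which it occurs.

Subtracting baseflow gives direct-runoff ordinates: 0.00, 4.17, 23.55, 60.92, 65.69, 148.76, 176.64, 224.31, 277.98, 154.85, 86.23, 0.00 m³/s.
The maximum is 277.98 m³/s, occurring at the reading for t = 8 h.

Q_p = 277.98 m³/s at t = 8 h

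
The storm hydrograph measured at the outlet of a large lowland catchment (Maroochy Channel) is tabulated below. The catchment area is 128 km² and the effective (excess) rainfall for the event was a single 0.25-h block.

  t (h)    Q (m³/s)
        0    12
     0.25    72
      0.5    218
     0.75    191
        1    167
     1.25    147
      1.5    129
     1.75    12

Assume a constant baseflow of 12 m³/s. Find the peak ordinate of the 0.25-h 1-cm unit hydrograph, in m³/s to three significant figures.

Direct runoff: 0.0, 60.0, 206.0, 179.0, 155.0, 135.0, 117.0, 0.0 m³/s; ΣQ_DR = 852.0 m³/s, peak = 206.0 m³/s.
Runoff depth d = ΣQ_DR·Δt / A = 852.0 × 900 / (128 km²) = 5.991 mm.
The 1-cm UH is the DRH scaled by (10 mm)/d, so U_p = 206.0 × 10/5.991 = 344 m³/s.

U_p ≈ 344 m³/s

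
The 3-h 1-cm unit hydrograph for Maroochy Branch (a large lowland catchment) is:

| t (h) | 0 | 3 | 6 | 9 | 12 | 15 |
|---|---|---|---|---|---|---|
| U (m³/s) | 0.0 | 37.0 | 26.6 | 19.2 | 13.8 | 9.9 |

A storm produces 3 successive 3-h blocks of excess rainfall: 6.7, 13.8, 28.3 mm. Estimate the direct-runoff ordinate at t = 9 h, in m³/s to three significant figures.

Q ≈ 154 m³/s

By discrete convolution, Q_j = Σ (P_i / 10 mm) · U_{j−i}.
At t = 9 h (j=3): Q = (6.7/10)·19.2 + (13.8/10)·26.6 + (28.3/10)·37.0 = 154 m³/s.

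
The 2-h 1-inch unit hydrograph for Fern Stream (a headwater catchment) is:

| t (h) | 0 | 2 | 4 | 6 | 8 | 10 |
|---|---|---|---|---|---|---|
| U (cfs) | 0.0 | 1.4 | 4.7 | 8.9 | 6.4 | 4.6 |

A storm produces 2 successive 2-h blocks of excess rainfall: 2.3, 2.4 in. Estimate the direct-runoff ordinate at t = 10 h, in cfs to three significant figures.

Q ≈ 25.9 cfs

By discrete convolution, Q_j = Σ (P_i / 1 in) · U_{j−i}.
At t = 10 h (j=5): Q = (2.3/1)·4.6 + (2.4/1)·6.4 = 25.9 cfs.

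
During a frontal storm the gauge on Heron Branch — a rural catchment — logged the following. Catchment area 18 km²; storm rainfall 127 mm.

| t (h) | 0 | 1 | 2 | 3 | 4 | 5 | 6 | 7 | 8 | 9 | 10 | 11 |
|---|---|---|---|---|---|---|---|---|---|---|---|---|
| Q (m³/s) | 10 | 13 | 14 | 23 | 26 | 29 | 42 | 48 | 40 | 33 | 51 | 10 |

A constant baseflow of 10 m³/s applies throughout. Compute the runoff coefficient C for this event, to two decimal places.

C ≈ 0.34

ΣQ_DR = 219.0 m³/s; V = ΣQ_DR·Δt = 7.884 × 10^5 m³.
Runoff depth d = V / A = 43.80 mm.
C = d / P = 43.80 / 127 = 0.34.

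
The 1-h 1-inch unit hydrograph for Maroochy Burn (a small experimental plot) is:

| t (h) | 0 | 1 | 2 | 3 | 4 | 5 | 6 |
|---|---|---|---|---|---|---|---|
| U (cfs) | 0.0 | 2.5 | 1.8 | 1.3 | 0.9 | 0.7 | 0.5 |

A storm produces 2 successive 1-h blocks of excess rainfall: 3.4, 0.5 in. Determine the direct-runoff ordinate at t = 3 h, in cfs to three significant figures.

Q ≈ 5.32 cfs

By discrete convolution, Q_j = Σ (P_i / 1 in) · U_{j−i}.
At t = 3 h (j=3): Q = (3.4/1)·1.3 + (0.5/1)·1.8 = 5.32 cfs.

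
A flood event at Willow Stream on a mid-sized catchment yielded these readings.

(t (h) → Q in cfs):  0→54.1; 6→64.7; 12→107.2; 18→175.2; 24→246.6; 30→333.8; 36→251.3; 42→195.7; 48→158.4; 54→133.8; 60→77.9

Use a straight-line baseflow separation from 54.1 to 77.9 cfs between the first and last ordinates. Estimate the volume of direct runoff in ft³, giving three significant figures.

V ≈ 2.32 × 10^7 ft³

Direct-runoff ordinates (Q − Q_b): 0.00, 8.22, 48.34, 113.96, 182.98, 267.80, 182.92, 124.94, 85.26, 58.28, 0.00 cfs.
ΣQ_DR = 1073 cfs.
With Δt = 6 h = 21600 s, V = ΣQ_DR · Δt = 1073 × 21600 = 2.32 × 10^7 ft³.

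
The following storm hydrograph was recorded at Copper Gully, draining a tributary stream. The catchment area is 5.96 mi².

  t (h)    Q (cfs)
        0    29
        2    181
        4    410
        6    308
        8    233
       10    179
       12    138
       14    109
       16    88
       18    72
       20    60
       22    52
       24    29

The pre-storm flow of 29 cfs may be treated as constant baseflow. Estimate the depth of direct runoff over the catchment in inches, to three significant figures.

d ≈ 0.786 in

Direct runoff: 0.0, 152.0, 381.0, 279.0, 204.0, 150.0, 109.0, 80.0, 59.0, 43.0, 31.0, 23.0, 0.0 cfs; ΣQ_DR = 1511 cfs.
V = ΣQ_DR · Δt = 1511 × 7200 s = 1.088 × 10^7 ft³.
Over A = 5.96 mi², depth = V / A = 0.786 in.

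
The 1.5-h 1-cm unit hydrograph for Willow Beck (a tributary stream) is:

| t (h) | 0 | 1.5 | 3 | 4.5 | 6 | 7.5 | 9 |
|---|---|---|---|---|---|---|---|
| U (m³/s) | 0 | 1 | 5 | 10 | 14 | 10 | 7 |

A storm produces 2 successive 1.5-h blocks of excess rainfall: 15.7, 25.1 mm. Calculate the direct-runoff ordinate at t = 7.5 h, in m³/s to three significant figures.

By discrete convolution, Q_j = Σ (P_i / 10 mm) · U_{j−i}.
At t = 7.5 h (j=5): Q = (15.7/10)·10 + (25.1/10)·14 = 50.8 m³/s.

Q ≈ 50.8 m³/s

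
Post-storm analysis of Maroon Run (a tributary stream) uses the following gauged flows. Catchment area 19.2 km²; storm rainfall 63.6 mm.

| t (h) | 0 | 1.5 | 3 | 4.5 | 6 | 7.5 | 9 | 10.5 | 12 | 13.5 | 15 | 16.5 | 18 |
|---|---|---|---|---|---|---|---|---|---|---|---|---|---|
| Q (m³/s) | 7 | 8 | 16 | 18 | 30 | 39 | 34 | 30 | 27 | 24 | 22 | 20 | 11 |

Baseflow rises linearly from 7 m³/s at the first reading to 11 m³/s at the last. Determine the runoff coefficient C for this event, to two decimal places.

ΣQ_DR = 169.0 m³/s; V = ΣQ_DR·Δt = 9.126 × 10^5 m³.
Runoff depth d = V / A = 47.53 mm.
C = d / P = 47.53 / 63.6 = 0.75.

C ≈ 0.75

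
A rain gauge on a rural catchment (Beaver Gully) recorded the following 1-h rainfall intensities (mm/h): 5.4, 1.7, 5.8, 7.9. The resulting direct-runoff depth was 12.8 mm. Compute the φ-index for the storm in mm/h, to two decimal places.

φ ≈ 2.10 mm/h

Only the 3 blocks with intensity above φ contribute runoff: 5.4, 5.8, 7.9 mm/h.
Σ(I−φ)·Δt = d  ⇒  (5.4+5.8+7.9 − 3φ)·1 = 12.8
φ = (19.10 − 12.8/1) / 3 = 2.10 mm/h.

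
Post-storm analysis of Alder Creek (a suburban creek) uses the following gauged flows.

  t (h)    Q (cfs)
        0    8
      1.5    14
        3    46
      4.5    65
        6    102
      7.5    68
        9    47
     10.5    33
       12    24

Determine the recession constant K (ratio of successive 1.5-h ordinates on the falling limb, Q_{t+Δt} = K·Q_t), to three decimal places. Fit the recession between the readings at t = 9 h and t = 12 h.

K ≈ 0.715

Using the recession-limb readings at t = 9 h and t = 12 h: Q falls from 47 to 24 cfs over 2 intervals.
K = (Q₂/Q₁)^(1/2) = (24/47)^(1/2) = 0.715.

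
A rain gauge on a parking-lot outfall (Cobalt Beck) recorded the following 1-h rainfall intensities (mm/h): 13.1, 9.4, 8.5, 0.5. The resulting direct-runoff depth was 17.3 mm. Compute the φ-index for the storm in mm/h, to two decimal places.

Only the 3 blocks with intensity above φ contribute runoff: 13.1, 9.4, 8.5 mm/h.
Σ(I−φ)·Δt = d  ⇒  (13.1+9.4+8.5 − 3φ)·1 = 17.3
φ = (31.00 − 17.3/1) / 3 = 4.57 mm/h.

φ ≈ 4.57 mm/h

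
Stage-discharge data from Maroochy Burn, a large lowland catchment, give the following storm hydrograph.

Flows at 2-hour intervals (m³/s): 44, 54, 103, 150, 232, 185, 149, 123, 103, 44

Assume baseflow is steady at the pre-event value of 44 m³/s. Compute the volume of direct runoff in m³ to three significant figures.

V ≈ 5.38 × 10^6 m³

Direct-runoff ordinates (Q − Q_b): 0.0, 10.0, 59.0, 106.0, 188.0, 141.0, 105.0, 79.0, 59.0, 0.0 m³/s.
ΣQ_DR = 747.0 m³/s.
With Δt = 2 h = 7200 s, V = ΣQ_DR · Δt = 747.0 × 7200 = 5.38 × 10^6 m³.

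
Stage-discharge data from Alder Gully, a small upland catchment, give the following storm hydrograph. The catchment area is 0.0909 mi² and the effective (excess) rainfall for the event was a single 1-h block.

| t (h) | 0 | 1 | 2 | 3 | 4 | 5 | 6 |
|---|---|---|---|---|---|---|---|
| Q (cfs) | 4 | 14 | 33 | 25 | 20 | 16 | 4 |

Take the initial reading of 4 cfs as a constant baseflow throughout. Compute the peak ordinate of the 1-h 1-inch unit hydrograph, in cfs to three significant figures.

U_p ≈ 19.3 cfs

Direct runoff: 0.0, 10.0, 29.0, 21.0, 16.0, 12.0, 0.0 cfs; ΣQ_DR = 88.00 cfs, peak = 29.0 cfs.
Runoff depth d = ΣQ_DR·Δt / A = 88.00 × 3600 / (0.0909 mi²) = 1.500 in.
The 1-inch UH is the DRH scaled by (1 in)/d, so U_p = 29.0 × 1/1.500 = 19.3 cfs.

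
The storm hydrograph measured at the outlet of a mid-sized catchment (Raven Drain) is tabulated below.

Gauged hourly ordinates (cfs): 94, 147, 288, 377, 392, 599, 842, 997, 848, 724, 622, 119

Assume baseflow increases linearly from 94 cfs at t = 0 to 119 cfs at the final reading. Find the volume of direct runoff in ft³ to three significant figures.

V ≈ 1.72 × 10^7 ft³

Direct-runoff ordinates (Q − Q_b): 0.00, 50.73, 189.45, 276.18, 288.91, 493.64, 734.36, 887.09, 735.82, 609.55, 505.27, 0.00 cfs.
ΣQ_DR = 4771 cfs.
With Δt = 1 h = 3600 s, V = ΣQ_DR · Δt = 4771 × 3600 = 1.72 × 10^7 ft³.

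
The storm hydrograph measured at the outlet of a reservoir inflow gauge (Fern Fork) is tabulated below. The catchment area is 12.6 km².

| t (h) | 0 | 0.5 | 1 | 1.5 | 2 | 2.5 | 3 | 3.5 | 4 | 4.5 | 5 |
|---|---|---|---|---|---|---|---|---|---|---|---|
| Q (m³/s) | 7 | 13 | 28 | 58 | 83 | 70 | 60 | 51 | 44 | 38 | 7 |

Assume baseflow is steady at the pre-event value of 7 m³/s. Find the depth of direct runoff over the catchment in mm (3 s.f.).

d ≈ 54.6 mm

Direct runoff: 0.0, 6.0, 21.0, 51.0, 76.0, 63.0, 53.0, 44.0, 37.0, 31.0, 0.0 m³/s; ΣQ_DR = 382.0 m³/s.
V = ΣQ_DR · Δt = 382.0 × 1800 s = 6.876 × 10^5 m³.
Over A = 12.6 km², depth = V / A = 54.6 mm.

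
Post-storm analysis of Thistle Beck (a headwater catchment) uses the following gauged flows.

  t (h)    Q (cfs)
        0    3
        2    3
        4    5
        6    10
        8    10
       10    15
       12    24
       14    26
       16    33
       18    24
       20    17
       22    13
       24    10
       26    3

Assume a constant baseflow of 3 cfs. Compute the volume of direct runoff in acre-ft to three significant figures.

Direct-runoff ordinates (Q − Q_b): 0.0, 0.0, 2.0, 7.0, 7.0, 12.0, 21.0, 23.0, 30.0, 21.0, 14.0, 10.0, 7.0, 0.0 cfs.
ΣQ_DR = 154.0 cfs.
With Δt = 2 h = 7200 s, V = ΣQ_DR · Δt = 154.0 × 7200 = 1.11 × 10^6 ft³ = 25.5 acre-ft.

V ≈ 25.5 acre-ft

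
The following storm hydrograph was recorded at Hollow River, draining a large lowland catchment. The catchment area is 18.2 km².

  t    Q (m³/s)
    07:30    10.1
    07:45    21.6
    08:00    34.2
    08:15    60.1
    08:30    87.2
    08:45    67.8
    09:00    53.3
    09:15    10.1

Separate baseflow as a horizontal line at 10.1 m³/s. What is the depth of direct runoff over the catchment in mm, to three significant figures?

Direct runoff: 0.0, 11.5, 24.1, 50.0, 77.1, 57.7, 43.2, 0.0 m³/s; ΣQ_DR = 263.6 m³/s.
V = ΣQ_DR · Δt = 263.6 × 900 s = 2.372 × 10^5 m³.
Over A = 18.2 km², depth = V / A = 13.0 mm.

d ≈ 13.0 mm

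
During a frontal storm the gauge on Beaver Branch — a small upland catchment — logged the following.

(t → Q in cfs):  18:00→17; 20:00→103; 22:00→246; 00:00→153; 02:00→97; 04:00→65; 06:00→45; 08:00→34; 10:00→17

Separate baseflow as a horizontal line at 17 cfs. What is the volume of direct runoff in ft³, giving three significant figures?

Direct-runoff ordinates (Q − Q_b): 0.0, 86.0, 229.0, 136.0, 80.0, 48.0, 28.0, 17.0, 0.0 cfs.
ΣQ_DR = 624.0 cfs.
With Δt = 2 h = 7200 s, V = ΣQ_DR · Δt = 624.0 × 7200 = 4.49 × 10^6 ft³.

V ≈ 4.49 × 10^6 ft³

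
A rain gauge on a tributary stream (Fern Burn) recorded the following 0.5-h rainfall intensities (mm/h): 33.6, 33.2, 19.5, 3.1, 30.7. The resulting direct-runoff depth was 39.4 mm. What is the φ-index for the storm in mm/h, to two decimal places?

Only the 4 blocks with intensity above φ contribute runoff: 33.6, 33.2, 19.5, 30.7 mm/h.
Σ(I−φ)·Δt = d  ⇒  (33.6+33.2+19.5+30.7 − 4φ)·0.5 = 39.4
φ = (117.0 − 39.4/0.5) / 4 = 9.55 mm/h.

φ ≈ 9.55 mm/h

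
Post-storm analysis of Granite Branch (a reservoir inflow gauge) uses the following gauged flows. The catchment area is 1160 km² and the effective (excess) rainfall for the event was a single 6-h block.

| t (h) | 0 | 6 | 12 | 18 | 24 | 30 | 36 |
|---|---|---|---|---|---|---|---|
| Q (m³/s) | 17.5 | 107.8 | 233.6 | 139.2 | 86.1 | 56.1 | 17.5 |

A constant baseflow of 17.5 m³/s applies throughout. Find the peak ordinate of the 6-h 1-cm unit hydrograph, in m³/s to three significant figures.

Direct runoff: 0.0, 90.3, 216.1, 121.7, 68.6, 38.6, 0.0 m³/s; ΣQ_DR = 535.3 m³/s, peak = 216.1 m³/s.
Runoff depth d = ΣQ_DR·Δt / A = 535.3 × 21600 / (1160 km²) = 9.968 mm.
The 1-cm UH is the DRH scaled by (10 mm)/d, so U_p = 216.1 × 10/9.968 = 217 m³/s.

U_p ≈ 217 m³/s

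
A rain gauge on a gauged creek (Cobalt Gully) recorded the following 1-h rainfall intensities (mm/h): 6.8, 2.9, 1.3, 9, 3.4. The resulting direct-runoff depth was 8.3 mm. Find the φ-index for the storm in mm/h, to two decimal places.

Only the 2 blocks with intensity above φ contribute runoff: 6.8, 9 mm/h.
Σ(I−φ)·Δt = d  ⇒  (6.8+9 − 2φ)·1 = 8.3
φ = (15.80 − 8.3/1) / 2 = 3.75 mm/h.

φ ≈ 3.75 mm/h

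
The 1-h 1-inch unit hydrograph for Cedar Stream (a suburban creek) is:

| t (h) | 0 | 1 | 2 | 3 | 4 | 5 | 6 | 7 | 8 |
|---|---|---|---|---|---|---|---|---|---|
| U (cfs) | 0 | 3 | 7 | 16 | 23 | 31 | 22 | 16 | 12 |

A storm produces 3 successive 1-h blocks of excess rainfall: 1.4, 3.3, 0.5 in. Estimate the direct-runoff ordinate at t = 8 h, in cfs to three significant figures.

Q ≈ 80.6 cfs

By discrete convolution, Q_j = Σ (P_i / 1 in) · U_{j−i}.
At t = 8 h (j=8): Q = (1.4/1)·12 + (3.3/1)·16 + (0.5/1)·22 = 80.6 cfs.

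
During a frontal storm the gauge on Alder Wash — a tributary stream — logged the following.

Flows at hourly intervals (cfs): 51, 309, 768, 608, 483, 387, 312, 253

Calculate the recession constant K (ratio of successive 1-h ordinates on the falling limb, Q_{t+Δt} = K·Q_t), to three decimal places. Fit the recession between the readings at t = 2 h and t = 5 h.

Using the recession-limb readings at t = 2 h and t = 5 h: Q falls from 768 to 387 cfs over 3 intervals.
K = (Q₂/Q₁)^(1/3) = (387/768)^(1/3) = 0.796.

K ≈ 0.796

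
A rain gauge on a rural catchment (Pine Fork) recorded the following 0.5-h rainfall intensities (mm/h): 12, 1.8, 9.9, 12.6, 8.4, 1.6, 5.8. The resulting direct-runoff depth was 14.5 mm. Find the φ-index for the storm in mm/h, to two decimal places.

Only the 5 blocks with intensity above φ contribute runoff: 12, 9.9, 12.6, 8.4, 5.8 mm/h.
Σ(I−φ)·Δt = d  ⇒  (12+9.9+12.6+8.4+5.8 − 5φ)·0.5 = 14.5
φ = (48.70 − 14.5/0.5) / 5 = 3.94 mm/h.

φ ≈ 3.94 mm/h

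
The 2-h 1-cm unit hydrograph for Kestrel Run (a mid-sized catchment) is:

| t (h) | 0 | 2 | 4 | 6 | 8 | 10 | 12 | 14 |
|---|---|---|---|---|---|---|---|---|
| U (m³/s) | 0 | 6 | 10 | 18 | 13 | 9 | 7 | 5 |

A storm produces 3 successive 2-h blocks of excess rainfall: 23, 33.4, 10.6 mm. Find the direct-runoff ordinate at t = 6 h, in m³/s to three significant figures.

Q ≈ 81.2 m³/s

By discrete convolution, Q_j = Σ (P_i / 10 mm) · U_{j−i}.
At t = 6 h (j=3): Q = (23/10)·18 + (33.4/10)·10 + (10.6/10)·6 = 81.2 m³/s.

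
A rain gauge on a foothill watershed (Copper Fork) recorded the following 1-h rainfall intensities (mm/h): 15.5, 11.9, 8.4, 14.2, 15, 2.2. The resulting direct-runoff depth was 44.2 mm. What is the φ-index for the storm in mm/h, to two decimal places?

Only the 5 blocks with intensity above φ contribute runoff: 15.5, 11.9, 8.4, 14.2, 15 mm/h.
Σ(I−φ)·Δt = d  ⇒  (15.5+11.9+8.4+14.2+15 − 5φ)·1 = 44.2
φ = (65.00 − 44.2/1) / 5 = 4.16 mm/h.

φ ≈ 4.16 mm/h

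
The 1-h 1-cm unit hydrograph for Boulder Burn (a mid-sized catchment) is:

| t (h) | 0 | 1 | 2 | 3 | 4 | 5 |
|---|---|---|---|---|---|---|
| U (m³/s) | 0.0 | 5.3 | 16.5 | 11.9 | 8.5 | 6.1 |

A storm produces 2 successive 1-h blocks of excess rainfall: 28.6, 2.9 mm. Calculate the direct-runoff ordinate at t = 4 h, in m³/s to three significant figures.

Q ≈ 27.8 m³/s

By discrete convolution, Q_j = Σ (P_i / 10 mm) · U_{j−i}.
At t = 4 h (j=4): Q = (28.6/10)·8.5 + (2.9/10)·11.9 = 27.8 m³/s.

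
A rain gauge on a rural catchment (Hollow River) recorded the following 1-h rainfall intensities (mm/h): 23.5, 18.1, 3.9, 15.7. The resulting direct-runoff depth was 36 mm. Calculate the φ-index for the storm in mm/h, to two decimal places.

Only the 3 blocks with intensity above φ contribute runoff: 23.5, 18.1, 15.7 mm/h.
Σ(I−φ)·Δt = d  ⇒  (23.5+18.1+15.7 − 3φ)·1 = 36
φ = (57.30 − 36/1) / 3 = 7.10 mm/h.

φ ≈ 7.10 mm/h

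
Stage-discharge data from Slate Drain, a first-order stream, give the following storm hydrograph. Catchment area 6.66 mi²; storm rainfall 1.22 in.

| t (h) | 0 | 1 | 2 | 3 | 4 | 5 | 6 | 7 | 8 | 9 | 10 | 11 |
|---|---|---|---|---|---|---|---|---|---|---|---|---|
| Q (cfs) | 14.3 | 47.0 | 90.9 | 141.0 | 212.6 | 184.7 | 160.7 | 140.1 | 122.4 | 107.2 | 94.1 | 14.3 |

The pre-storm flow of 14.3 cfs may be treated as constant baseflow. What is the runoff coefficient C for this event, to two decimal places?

C ≈ 0.22

ΣQ_DR = 1158 cfs; V = ΣQ_DR·Δt = 4.168 × 10^6 ft³.
Runoff depth d = V / A = 0.2694 in.
C = d / P = 0.2694 / 1.22 = 0.22.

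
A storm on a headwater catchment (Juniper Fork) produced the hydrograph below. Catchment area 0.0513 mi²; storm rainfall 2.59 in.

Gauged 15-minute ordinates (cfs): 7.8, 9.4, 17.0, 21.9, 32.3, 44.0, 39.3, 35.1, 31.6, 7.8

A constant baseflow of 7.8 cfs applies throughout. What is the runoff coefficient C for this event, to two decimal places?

ΣQ_DR = 168.2 cfs; V = ΣQ_DR·Δt = 1.514 × 10^5 ft³.
Runoff depth d = V / A = 1.270 in.
C = d / P = 1.270 / 2.59 = 0.49.

C ≈ 0.49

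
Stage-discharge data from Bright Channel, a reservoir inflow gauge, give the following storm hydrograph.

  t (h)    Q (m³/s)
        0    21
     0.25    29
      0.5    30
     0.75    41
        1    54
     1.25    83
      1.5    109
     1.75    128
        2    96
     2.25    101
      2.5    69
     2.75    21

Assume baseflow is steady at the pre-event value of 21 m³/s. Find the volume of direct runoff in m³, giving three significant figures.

Direct-runoff ordinates (Q − Q_b): 0.0, 8.0, 9.0, 20.0, 33.0, 62.0, 88.0, 107.0, 75.0, 80.0, 48.0, 0.0 m³/s.
ΣQ_DR = 530.0 m³/s.
With Δt = 0.25 h = 900 s, V = ΣQ_DR · Δt = 530.0 × 900 = 4.77 × 10^5 m³.

V ≈ 4.77 × 10^5 m³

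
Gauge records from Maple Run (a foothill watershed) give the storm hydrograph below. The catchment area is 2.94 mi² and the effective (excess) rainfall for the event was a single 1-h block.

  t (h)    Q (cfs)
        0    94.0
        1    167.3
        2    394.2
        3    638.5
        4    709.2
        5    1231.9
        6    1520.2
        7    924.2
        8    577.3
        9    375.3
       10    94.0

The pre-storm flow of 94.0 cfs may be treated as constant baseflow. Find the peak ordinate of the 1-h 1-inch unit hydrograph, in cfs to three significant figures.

U_p ≈ 475 cfs

Direct runoff: 0.0, 73.3, 300.2, 544.5, 615.2, 1137.9, 1426.2, 830.2, 483.3, 281.3, 0.0 cfs; ΣQ_DR = 5692 cfs, peak = 1426.2 cfs.
Runoff depth d = ΣQ_DR·Δt / A = 5692 × 3600 / (2.94 mi²) = 3.000 in.
The 1-inch UH is the DRH scaled by (1 in)/d, so U_p = 1426.2 × 1/3.000 = 475 cfs.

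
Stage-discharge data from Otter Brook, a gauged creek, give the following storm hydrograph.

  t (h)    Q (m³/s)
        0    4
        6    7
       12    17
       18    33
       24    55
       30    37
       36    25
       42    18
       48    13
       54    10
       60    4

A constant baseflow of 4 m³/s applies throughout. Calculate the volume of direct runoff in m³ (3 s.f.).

V ≈ 3.87 × 10^6 m³

Direct-runoff ordinates (Q − Q_b): 0.0, 3.0, 13.0, 29.0, 51.0, 33.0, 21.0, 14.0, 9.0, 6.0, 0.0 m³/s.
ΣQ_DR = 179.0 m³/s.
With Δt = 6 h = 21600 s, V = ΣQ_DR · Δt = 179.0 × 21600 = 3.87 × 10^6 m³.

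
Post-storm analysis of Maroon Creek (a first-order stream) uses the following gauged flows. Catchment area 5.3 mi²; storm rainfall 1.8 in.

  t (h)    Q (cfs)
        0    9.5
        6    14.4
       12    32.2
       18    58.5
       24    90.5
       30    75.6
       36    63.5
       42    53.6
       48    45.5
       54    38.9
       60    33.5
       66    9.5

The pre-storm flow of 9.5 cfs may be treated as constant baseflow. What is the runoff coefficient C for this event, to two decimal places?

ΣQ_DR = 411.2 cfs; V = ΣQ_DR·Δt = 8.882 × 10^6 ft³.
Runoff depth d = V / A = 0.7213 in.
C = d / P = 0.7213 / 1.8 = 0.40.

C ≈ 0.40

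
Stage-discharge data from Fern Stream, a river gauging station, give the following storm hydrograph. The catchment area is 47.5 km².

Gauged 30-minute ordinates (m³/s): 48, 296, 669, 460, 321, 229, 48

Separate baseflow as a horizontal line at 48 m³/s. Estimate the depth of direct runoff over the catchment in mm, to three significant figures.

d ≈ 65.7 mm

Direct runoff: 0.0, 248.0, 621.0, 412.0, 273.0, 181.0, 0.0 m³/s; ΣQ_DR = 1735 m³/s.
V = ΣQ_DR · Δt = 1735 × 1800 s = 3.123 × 10^6 m³.
Over A = 47.5 km², depth = V / A = 65.7 mm.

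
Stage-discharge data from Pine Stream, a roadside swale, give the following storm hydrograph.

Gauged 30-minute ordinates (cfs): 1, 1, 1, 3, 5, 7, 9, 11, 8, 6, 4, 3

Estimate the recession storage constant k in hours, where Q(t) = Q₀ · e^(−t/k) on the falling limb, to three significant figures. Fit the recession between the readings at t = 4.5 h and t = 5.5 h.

k ≈ 1.44 h

On the falling limb, Q drops from 6 to 3 cfs between t = 4.5 h and t = 5.5 h (Δt = 1 h).
k = −Δt / ln(Q₂/Q₁) = −1 / ln(3/6) = 1.44 h.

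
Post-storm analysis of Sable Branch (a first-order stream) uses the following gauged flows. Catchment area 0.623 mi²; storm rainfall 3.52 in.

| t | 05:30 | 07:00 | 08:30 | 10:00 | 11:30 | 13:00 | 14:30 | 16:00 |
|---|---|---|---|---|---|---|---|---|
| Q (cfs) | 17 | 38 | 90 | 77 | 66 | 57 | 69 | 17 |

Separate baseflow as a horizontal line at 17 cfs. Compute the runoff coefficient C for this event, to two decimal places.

C ≈ 0.31

ΣQ_DR = 295.0 cfs; V = ΣQ_DR·Δt = 1.593 × 10^6 ft³.
Runoff depth d = V / A = 1.101 in.
C = d / P = 1.101 / 3.52 = 0.31.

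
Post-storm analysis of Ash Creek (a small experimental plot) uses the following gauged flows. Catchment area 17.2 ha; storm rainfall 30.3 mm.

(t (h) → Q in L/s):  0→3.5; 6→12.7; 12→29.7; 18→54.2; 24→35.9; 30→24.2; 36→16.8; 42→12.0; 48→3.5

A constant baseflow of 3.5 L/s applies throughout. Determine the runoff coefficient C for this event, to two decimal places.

C ≈ 0.67

ΣQ_DR = 161.0 L/s; V = ΣQ_DR·Δt = 3.478 × 10^6 L.
Runoff depth d = V / A = 20.22 mm.
C = d / P = 20.22 / 30.3 = 0.67.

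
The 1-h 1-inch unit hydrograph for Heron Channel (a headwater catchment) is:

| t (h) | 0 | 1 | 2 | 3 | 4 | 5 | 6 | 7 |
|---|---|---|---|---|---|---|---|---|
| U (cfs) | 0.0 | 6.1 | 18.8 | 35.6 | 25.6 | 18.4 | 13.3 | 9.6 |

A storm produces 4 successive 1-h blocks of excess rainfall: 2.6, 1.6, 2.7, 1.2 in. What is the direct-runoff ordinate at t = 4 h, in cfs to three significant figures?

Q ≈ 182 cfs

By discrete convolution, Q_j = Σ (P_i / 1 in) · U_{j−i}.
At t = 4 h (j=4): Q = (2.6/1)·25.6 + (1.6/1)·35.6 + (2.7/1)·18.8 + (1.2/1)·6.1 = 182 cfs.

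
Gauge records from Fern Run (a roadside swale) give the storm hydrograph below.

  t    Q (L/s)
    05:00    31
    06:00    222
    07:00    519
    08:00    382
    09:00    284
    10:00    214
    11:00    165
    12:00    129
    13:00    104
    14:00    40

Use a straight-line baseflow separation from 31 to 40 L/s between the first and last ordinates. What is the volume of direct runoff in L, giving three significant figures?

Direct-runoff ordinates (Q − Q_b): 0.00, 190.00, 486.00, 348.00, 249.00, 178.00, 128.00, 91.00, 65.00, 0.00 L/s.
ΣQ_DR = 1735 L/s.
With Δt = 1 h = 3600 s, V = ΣQ_DR · Δt = 1735 × 3600 = 6.25 × 10^6 L.

V ≈ 6.25 × 10^6 L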